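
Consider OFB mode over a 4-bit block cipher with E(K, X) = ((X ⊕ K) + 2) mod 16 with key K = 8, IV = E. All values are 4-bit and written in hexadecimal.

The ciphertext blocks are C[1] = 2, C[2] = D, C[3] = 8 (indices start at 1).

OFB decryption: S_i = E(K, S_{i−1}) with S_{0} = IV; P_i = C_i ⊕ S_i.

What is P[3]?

P[1]: S = E(K, E) = 8; 2 ⊕ 8 = A.
P[2]: S = E(K, 8) = 2; D ⊕ 2 = F.
P[3]: S = E(K, 2) = C; 8 ⊕ C = 4.

P[3] = 4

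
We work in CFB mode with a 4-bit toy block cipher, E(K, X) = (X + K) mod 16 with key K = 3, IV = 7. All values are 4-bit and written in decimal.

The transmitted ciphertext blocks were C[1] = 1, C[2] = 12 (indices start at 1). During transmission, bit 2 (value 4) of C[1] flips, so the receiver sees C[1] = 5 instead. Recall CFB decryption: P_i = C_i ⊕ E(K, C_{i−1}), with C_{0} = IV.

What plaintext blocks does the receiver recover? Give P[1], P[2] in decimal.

P[1] = 15, P[2] = 4

Only C[1] changed, to 5. In CFB, a change in C_i flips the same bit in P_i and garbles P_{i+1}. Decrypting the received ciphertext:
P[1]: E(K, 7) = 10; 5 ⊕ 10 = 15.
P[2]: E(K, 5) = 8; 12 ⊕ 8 = 4.
Blocks that differ from the original plaintext: P[1], P[2].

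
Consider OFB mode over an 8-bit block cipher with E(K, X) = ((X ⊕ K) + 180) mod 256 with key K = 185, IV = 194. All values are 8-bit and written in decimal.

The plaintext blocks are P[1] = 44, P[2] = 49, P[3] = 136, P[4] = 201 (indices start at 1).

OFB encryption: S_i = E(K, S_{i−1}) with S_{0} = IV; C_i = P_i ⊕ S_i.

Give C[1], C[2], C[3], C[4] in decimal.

C[1] = 3, C[2] = 123, C[3] = 47, C[4] = 27

C[1]: S = E(K, 194) = 47; 44 ⊕ 47 = 3.
C[2]: S = E(K, 47) = 74; 49 ⊕ 74 = 123.
C[3]: S = E(K, 74) = 167; 136 ⊕ 167 = 47.
C[4]: S = E(K, 167) = 210; 201 ⊕ 210 = 27.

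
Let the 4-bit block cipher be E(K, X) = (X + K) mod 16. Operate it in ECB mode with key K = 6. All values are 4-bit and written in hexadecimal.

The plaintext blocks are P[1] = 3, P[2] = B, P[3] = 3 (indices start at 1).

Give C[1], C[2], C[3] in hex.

ECB encryption: C_i = E(K, P_i).
C[1]: E(K, 3) = 9.
C[2]: E(K, B) = 1.
C[3]: E(K, 3) = 9.

C[1] = 9, C[2] = 1, C[3] = 9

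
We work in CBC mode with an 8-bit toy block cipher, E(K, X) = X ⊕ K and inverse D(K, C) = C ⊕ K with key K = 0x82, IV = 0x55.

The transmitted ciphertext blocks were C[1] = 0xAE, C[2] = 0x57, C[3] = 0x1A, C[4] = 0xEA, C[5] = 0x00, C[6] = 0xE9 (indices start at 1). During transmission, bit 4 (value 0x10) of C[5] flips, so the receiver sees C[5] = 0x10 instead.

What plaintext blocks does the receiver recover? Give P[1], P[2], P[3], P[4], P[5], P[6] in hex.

CBC decryption: P_i = D(K, C_i) ⊕ C_{i−1}, with C_{0} = IV.
Only C[5] changed, to 0x10. In CBC, a change in C_i garbles P_i and flips the same bit in P_{i+1}. Decrypting the received ciphertext:
P[1]: D(K, 0xAE) = 0x2C; 0x2C ⊕ 0x55 = 0x79.
P[2]: D(K, 0x57) = 0xD5; 0xD5 ⊕ 0xAE = 0x7B.
P[3]: D(K, 0x1A) = 0x98; 0x98 ⊕ 0x57 = 0xCF.
P[4]: D(K, 0xEA) = 0x68; 0x68 ⊕ 0x1A = 0x72.
P[5]: D(K, 0x10) = 0x92; 0x92 ⊕ 0xEA = 0x78.
P[6]: D(K, 0xE9) = 0x6B; 0x6B ⊕ 0x10 = 0x7B.
Blocks that differ from the original plaintext: P[5], P[6].

P[1] = 0x79, P[2] = 0x7B, P[3] = 0xCF, P[4] = 0x72, P[5] = 0x78, P[6] = 0x7B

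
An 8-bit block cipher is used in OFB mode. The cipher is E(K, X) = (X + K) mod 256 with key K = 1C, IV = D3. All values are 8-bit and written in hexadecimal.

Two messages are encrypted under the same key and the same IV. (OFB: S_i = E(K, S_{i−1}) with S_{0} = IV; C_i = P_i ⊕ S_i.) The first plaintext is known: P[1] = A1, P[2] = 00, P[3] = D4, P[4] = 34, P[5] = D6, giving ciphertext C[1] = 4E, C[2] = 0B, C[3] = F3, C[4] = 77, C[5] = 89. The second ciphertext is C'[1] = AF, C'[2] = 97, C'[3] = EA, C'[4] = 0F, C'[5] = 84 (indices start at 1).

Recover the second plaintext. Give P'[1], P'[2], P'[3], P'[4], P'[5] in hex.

In OFB with a reused IV, both messages share the same keystream S_i, so C_i ⊕ C'_i = P_i ⊕ P'_i and thus P'_i = P_i ⊕ C_i ⊕ C'_i.
P'[1]: A1 ⊕ 4E ⊕ AF = 40.
P'[2]: 00 ⊕ 0B ⊕ 97 = 9C.
P'[3]: D4 ⊕ F3 ⊕ EA = CD.
P'[4]: 34 ⊕ 77 ⊕ 0F = 4C.
P'[5]: D6 ⊕ 89 ⊕ 84 = DB.

P'[1] = 40, P'[2] = 9C, P'[3] = CD, P'[4] = 4C, P'[5] = DB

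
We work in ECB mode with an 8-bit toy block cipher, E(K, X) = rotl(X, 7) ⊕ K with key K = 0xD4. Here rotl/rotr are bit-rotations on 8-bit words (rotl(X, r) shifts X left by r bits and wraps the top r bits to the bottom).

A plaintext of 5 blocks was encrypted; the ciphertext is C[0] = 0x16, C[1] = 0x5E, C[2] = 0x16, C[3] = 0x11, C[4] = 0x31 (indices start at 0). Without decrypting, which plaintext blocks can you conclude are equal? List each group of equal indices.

P[0] = P[2]

ECB encrypts each block independently with the same key, so equal ciphertext blocks imply equal plaintext blocks.
C[0] = C[2] = 0x16, so P[0] = P[2].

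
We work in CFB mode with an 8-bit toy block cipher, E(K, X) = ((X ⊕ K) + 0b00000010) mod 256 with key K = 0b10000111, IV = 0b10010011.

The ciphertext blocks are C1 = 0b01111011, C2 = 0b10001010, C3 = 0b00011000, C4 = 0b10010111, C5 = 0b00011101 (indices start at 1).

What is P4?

CFB decryption: P_i = C_i ⊕ E(K, C_{i−1}), with C_{0} = IV.
P4: E(K, 0b00011000) = 0b10100001; 0b10010111 ⊕ 0b10100001 = 0b00110110.

P4 = 0b00110110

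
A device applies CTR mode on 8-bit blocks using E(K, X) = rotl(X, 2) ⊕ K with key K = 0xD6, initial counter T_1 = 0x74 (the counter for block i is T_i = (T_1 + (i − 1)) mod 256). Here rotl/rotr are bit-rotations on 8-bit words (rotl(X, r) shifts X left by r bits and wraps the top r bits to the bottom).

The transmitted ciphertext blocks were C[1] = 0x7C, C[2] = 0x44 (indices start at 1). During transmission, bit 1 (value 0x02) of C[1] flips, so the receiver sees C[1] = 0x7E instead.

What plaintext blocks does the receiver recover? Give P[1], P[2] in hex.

CTR decryption: S_i = E(K, T_i) where T_i is the counter for block i; P_i = C_i ⊕ S_i.
Only C[1] changed, to 0x7E. In CTR, a change in C_i flips the same bit in P_i only; the keystream is unaffected. Decrypting the received ciphertext:
P[1]: T = 0x74, S = E(K, T) = 0x07; 0x7E ⊕ 0x07 = 0x79.
P[2]: T = 0x75, S = E(K, T) = 0x03; 0x44 ⊕ 0x03 = 0x47.
Blocks that differ from the original plaintext: P[1].

P[1] = 0x79, P[2] = 0x47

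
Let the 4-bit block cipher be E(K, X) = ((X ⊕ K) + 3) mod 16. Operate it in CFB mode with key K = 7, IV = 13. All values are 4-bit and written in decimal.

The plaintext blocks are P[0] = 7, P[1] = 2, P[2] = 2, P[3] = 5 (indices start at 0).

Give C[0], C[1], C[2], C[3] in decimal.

C[0] = 10, C[1] = 2, C[2] = 10, C[3] = 5

CFB encryption: C_i = P_i ⊕ E(K, C_{i−1}), with C_{−1} = IV.
C[0]: E(K, 13) = 13; 7 ⊕ 13 = 10.
C[1]: E(K, 10) = 0; 2 ⊕ 0 = 2.
C[2]: E(K, 2) = 8; 2 ⊕ 8 = 10.
C[3]: E(K, 10) = 0; 5 ⊕ 0 = 5.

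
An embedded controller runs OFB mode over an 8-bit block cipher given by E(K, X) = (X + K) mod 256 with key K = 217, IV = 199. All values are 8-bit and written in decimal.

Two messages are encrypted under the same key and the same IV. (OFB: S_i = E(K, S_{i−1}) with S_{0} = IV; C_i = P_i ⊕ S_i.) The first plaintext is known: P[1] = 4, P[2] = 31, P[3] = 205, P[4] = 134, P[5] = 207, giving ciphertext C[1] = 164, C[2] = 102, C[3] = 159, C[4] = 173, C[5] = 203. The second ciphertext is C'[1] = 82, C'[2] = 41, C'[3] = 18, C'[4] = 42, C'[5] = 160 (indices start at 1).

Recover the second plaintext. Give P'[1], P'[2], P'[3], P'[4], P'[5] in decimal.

In OFB with a reused IV, both messages share the same keystream S_i, so C_i ⊕ C'_i = P_i ⊕ P'_i and thus P'_i = P_i ⊕ C_i ⊕ C'_i.
P'[1]: 4 ⊕ 164 ⊕ 82 = 242.
P'[2]: 31 ⊕ 102 ⊕ 41 = 80.
P'[3]: 205 ⊕ 159 ⊕ 18 = 64.
P'[4]: 134 ⊕ 173 ⊕ 42 = 1.
P'[5]: 207 ⊕ 203 ⊕ 160 = 164.

P'[1] = 242, P'[2] = 80, P'[3] = 64, P'[4] = 1, P'[5] = 164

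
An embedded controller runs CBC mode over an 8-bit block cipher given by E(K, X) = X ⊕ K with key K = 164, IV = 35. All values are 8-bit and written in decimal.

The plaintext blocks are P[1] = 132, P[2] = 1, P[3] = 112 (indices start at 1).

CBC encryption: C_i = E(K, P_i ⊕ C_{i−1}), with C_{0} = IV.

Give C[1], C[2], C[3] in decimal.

C[1] = 3, C[2] = 166, C[3] = 114

C[1]: P[1] ⊕ 35 = 167; E(K, 167) = 3.
C[2]: P[2] ⊕ 3 = 2; E(K, 2) = 166.
C[3]: P[3] ⊕ 166 = 214; E(K, 214) = 114.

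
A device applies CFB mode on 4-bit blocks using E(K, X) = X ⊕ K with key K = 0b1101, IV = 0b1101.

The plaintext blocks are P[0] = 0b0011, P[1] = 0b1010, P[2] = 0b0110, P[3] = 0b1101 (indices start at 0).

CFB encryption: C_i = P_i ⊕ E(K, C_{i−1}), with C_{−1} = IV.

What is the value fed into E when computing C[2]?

C[0]: E(K, 0b1101) = 0b0000; 0b0011 ⊕ 0b0000 = 0b0011.
C[1]: E(K, 0b0011) = 0b1110; 0b1010 ⊕ 0b1110 = 0b0100.
C[2]: E(K, 0b0100) = 0b1001; 0b0110 ⊕ 0b1001 = 0b1111.
So the input to E for block [2] is 0b0100.

0b0100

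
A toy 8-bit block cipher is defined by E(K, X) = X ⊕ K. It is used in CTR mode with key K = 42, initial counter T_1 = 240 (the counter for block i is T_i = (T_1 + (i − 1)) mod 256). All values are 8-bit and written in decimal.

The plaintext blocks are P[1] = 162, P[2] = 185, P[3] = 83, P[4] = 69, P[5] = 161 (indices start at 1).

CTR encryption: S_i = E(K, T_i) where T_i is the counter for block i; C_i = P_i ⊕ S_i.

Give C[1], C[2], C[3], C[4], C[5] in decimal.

C[1]: T = 240, S = E(K, T) = 218; 162 ⊕ 218 = 120.
C[2]: T = 241, S = E(K, T) = 219; 185 ⊕ 219 = 98.
C[3]: T = 242, S = E(K, T) = 216; 83 ⊕ 216 = 139.
C[4]: T = 243, S = E(K, T) = 217; 69 ⊕ 217 = 156.
C[5]: T = 244, S = E(K, T) = 222; 161 ⊕ 222 = 127.

C[1] = 120, C[2] = 98, C[3] = 139, C[4] = 156, C[5] = 127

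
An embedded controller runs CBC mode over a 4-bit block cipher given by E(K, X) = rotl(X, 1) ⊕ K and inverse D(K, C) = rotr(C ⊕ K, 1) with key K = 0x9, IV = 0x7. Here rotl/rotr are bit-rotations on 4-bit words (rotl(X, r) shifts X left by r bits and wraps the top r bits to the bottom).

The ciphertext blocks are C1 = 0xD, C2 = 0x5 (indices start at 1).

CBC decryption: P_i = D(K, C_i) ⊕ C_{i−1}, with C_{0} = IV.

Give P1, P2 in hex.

P1 = 0x5, P2 = 0xB

P1: D(K, 0xD) = 0x2; 0x2 ⊕ 0x7 = 0x5.
P2: D(K, 0x5) = 0x6; 0x6 ⊕ 0xD = 0xB.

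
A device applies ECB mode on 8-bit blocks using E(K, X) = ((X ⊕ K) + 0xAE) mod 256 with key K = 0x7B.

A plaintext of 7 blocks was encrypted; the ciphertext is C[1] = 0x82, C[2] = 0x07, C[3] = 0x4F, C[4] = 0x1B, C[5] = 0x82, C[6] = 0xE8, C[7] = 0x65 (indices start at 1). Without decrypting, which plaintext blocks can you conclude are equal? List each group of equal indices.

P[1] = P[5]

ECB encrypts each block independently with the same key, so equal ciphertext blocks imply equal plaintext blocks.
C[1] = C[5] = 0x82, so P[1] = P[5].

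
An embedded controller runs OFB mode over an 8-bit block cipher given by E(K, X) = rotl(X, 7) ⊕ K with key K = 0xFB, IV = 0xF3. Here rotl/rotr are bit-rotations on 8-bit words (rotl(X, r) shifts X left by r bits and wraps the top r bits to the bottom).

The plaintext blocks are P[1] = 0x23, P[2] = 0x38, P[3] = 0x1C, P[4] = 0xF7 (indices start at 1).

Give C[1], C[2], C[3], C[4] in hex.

C[1] = 0x21, C[2] = 0xC2, C[3] = 0x9A, C[4] = 0x4F

OFB encryption: S_i = E(K, S_{i−1}) with S_{0} = IV; C_i = P_i ⊕ S_i.
C[1]: S = E(K, 0xF3) = 0x02; 0x23 ⊕ 0x02 = 0x21.
C[2]: S = E(K, 0x02) = 0xFA; 0x38 ⊕ 0xFA = 0xC2.
C[3]: S = E(K, 0xFA) = 0x86; 0x1C ⊕ 0x86 = 0x9A.
C[4]: S = E(K, 0x86) = 0xB8; 0xF7 ⊕ 0xB8 = 0x4F.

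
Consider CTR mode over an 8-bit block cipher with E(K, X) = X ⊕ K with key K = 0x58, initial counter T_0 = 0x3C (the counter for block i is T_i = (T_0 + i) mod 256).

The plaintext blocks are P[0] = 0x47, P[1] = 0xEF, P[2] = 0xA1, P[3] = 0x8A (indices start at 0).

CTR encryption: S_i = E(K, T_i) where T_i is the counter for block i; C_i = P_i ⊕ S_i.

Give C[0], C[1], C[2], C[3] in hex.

C[0] = 0x23, C[1] = 0x8A, C[2] = 0xC7, C[3] = 0xED

C[0]: T = 0x3C, S = E(K, T) = 0x64; 0x47 ⊕ 0x64 = 0x23.
C[1]: T = 0x3D, S = E(K, T) = 0x65; 0xEF ⊕ 0x65 = 0x8A.
C[2]: T = 0x3E, S = E(K, T) = 0x66; 0xA1 ⊕ 0x66 = 0xC7.
C[3]: T = 0x3F, S = E(K, T) = 0x67; 0x8A ⊕ 0x67 = 0xED.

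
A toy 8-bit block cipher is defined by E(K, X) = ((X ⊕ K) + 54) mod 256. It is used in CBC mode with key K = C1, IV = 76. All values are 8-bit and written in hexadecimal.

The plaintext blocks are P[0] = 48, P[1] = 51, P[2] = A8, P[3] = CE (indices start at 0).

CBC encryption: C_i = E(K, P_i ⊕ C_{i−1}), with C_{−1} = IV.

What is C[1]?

C[0]: P[0] ⊕ 76 = 3E; E(K, 3E) = 53.
C[1]: P[1] ⊕ 53 = 02; E(K, 02) = 17.

C[1] = 17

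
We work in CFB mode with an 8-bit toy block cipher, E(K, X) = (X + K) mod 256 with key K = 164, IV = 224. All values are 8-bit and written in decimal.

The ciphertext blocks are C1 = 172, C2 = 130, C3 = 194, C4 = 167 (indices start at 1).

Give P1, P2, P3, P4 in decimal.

CFB decryption: P_i = C_i ⊕ E(K, C_{i−1}), with C_{0} = IV.
P1: E(K, 224) = 132; 172 ⊕ 132 = 40.
P2: E(K, 172) = 80; 130 ⊕ 80 = 210.
P3: E(K, 130) = 38; 194 ⊕ 38 = 228.
P4: E(K, 194) = 102; 167 ⊕ 102 = 193.

P1 = 40, P2 = 210, P3 = 228, P4 = 193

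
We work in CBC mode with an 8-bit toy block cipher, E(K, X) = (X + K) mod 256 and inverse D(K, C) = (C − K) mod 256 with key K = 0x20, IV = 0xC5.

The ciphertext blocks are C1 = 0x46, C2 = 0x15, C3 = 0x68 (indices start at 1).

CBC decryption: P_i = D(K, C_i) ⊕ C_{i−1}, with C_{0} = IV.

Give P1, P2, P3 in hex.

P1 = 0xE3, P2 = 0xB3, P3 = 0x5D

P1: D(K, 0x46) = 0x26; 0x26 ⊕ 0xC5 = 0xE3.
P2: D(K, 0x15) = 0xF5; 0xF5 ⊕ 0x46 = 0xB3.
P3: D(K, 0x68) = 0x48; 0x48 ⊕ 0x15 = 0x5D.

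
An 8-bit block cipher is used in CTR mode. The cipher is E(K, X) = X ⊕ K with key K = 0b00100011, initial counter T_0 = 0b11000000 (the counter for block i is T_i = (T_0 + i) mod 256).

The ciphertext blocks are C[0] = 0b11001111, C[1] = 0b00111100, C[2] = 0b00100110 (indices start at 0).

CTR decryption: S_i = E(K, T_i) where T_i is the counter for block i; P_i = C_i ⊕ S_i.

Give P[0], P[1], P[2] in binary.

P[0] = 0b00101100, P[1] = 0b11011110, P[2] = 0b11000111

P[0]: T = 0b11000000, S = E(K, T) = 0b11100011; 0b11001111 ⊕ 0b11100011 = 0b00101100.
P[1]: T = 0b11000001, S = E(K, T) = 0b11100010; 0b00111100 ⊕ 0b11100010 = 0b11011110.
P[2]: T = 0b11000010, S = E(K, T) = 0b11100001; 0b00100110 ⊕ 0b11100001 = 0b11000111.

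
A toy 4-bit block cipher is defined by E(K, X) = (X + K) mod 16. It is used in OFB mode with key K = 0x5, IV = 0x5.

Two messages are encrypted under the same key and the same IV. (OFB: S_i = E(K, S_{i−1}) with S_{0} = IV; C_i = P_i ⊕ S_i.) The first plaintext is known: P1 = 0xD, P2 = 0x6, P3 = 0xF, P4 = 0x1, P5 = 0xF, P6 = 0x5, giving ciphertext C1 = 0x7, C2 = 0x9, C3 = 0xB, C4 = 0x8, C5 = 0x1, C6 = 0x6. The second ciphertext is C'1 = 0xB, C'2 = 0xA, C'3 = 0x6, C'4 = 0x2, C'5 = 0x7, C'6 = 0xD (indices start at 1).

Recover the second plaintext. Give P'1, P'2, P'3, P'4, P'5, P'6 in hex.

In OFB with a reused IV, both messages share the same keystream S_i, so C_i ⊕ C'_i = P_i ⊕ P'_i and thus P'_i = P_i ⊕ C_i ⊕ C'_i.
P'1: 0xD ⊕ 0x7 ⊕ 0xB = 0x1.
P'2: 0x6 ⊕ 0x9 ⊕ 0xA = 0x5.
P'3: 0xF ⊕ 0xB ⊕ 0x6 = 0x2.
P'4: 0x1 ⊕ 0x8 ⊕ 0x2 = 0xB.
P'5: 0xF ⊕ 0x1 ⊕ 0x7 = 0x9.
P'6: 0x5 ⊕ 0x6 ⊕ 0xD = 0xE.

P'1 = 0x1, P'2 = 0x5, P'3 = 0x2, P'4 = 0xB, P'5 = 0x9, P'6 = 0xE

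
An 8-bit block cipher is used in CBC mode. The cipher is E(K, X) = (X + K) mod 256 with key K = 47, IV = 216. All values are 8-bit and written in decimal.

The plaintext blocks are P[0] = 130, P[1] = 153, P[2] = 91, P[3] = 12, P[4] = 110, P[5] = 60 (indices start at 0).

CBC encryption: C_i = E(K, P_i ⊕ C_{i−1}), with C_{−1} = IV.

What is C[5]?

C[0]: P[0] ⊕ 216 = 90; E(K, 90) = 137.
C[1]: P[1] ⊕ 137 = 16; E(K, 16) = 63.
C[2]: P[2] ⊕ 63 = 100; E(K, 100) = 147.
C[3]: P[3] ⊕ 147 = 159; E(K, 159) = 206.
C[4]: P[4] ⊕ 206 = 160; E(K, 160) = 207.
C[5]: P[5] ⊕ 207 = 243; E(K, 243) = 34.

C[5] = 34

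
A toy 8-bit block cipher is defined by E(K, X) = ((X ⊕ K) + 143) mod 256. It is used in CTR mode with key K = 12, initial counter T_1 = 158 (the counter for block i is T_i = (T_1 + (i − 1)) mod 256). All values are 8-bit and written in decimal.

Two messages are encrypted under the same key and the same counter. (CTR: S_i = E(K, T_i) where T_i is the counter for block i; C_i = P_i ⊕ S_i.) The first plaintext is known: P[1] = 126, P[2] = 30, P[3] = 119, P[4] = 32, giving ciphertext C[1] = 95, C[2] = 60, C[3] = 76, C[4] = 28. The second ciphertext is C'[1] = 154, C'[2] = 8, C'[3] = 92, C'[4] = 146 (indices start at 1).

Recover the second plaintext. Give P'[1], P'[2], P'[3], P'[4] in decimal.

In CTR with a reused counter, both messages share the same keystream S_i, so C_i ⊕ C'_i = P_i ⊕ P'_i and thus P'_i = P_i ⊕ C_i ⊕ C'_i.
P'[1]: 126 ⊕ 95 ⊕ 154 = 187.
P'[2]: 30 ⊕ 60 ⊕ 8 = 42.
P'[3]: 119 ⊕ 76 ⊕ 92 = 103.
P'[4]: 32 ⊕ 28 ⊕ 146 = 174.

P'[1] = 187, P'[2] = 42, P'[3] = 103, P'[4] = 174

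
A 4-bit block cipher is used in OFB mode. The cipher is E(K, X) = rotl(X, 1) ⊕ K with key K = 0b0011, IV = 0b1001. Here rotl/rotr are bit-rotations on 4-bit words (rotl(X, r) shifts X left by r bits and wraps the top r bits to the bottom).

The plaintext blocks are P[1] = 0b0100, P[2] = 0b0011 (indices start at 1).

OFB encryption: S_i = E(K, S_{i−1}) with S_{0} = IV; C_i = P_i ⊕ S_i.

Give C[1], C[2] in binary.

C[1]: S = E(K, 0b1001) = 0b0000; 0b0100 ⊕ 0b0000 = 0b0100.
C[2]: S = E(K, 0b0000) = 0b0011; 0b0011 ⊕ 0b0011 = 0b0000.

C[1] = 0b0100, C[2] = 0b0000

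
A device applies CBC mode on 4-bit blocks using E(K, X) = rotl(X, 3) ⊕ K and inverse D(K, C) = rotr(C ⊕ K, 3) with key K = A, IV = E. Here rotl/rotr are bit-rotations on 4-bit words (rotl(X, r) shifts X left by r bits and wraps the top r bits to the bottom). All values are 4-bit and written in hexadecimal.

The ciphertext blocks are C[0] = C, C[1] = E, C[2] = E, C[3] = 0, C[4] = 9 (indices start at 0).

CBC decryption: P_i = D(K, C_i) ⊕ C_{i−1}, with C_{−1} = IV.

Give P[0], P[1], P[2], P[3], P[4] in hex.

P[0] = 2, P[1] = 4, P[2] = 6, P[3] = B, P[4] = 6

P[0]: D(K, C) = C; C ⊕ E = 2.
P[1]: D(K, E) = 8; 8 ⊕ C = 4.
P[2]: D(K, E) = 8; 8 ⊕ E = 6.
P[3]: D(K, 0) = 5; 5 ⊕ E = B.
P[4]: D(K, 9) = 6; 6 ⊕ 0 = 6.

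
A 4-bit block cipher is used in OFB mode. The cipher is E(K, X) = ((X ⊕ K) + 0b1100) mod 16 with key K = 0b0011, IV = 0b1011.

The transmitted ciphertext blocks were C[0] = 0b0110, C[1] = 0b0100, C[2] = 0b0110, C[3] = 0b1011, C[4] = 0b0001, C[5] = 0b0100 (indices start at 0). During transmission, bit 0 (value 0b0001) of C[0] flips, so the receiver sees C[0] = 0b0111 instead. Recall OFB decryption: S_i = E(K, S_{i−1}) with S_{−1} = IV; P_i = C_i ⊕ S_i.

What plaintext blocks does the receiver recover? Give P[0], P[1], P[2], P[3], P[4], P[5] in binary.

P[0] = 0b0011, P[1] = 0b0111, P[2] = 0b1010, P[3] = 0b0000, P[4] = 0b0101, P[5] = 0b0111

Only C[0] changed, to 0b0111. In OFB, a change in C_i flips the same bit in P_i only; the keystream is unaffected. Decrypting the received ciphertext:
P[0]: S = E(K, 0b1011) = 0b0100; 0b0111 ⊕ 0b0100 = 0b0011.
P[1]: S = E(K, 0b0100) = 0b0011; 0b0100 ⊕ 0b0011 = 0b0111.
P[2]: S = E(K, 0b0011) = 0b1100; 0b0110 ⊕ 0b1100 = 0b1010.
P[3]: S = E(K, 0b1100) = 0b1011; 0b1011 ⊕ 0b1011 = 0b0000.
P[4]: S = E(K, 0b1011) = 0b0100; 0b0001 ⊕ 0b0100 = 0b0101.
P[5]: S = E(K, 0b0100) = 0b0011; 0b0100 ⊕ 0b0011 = 0b0111.
Blocks that differ from the original plaintext: P[0].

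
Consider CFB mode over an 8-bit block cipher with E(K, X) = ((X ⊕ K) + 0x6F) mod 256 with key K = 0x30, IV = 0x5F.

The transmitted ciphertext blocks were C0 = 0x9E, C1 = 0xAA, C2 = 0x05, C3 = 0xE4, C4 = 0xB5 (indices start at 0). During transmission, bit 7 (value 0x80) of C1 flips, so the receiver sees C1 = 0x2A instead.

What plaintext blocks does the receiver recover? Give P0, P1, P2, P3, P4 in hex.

P0 = 0x40, P1 = 0x37, P2 = 0x8C, P3 = 0x40, P4 = 0xF6

CFB decryption: P_i = C_i ⊕ E(K, C_{i−1}), with C_{−1} = IV.
Only C1 changed, to 0x2A. In CFB, a change in C_i flips the same bit in P_i and garbles P_{i+1}. Decrypting the received ciphertext:
P0: E(K, 0x5F) = 0xDE; 0x9E ⊕ 0xDE = 0x40.
P1: E(K, 0x9E) = 0x1D; 0x2A ⊕ 0x1D = 0x37.
P2: E(K, 0x2A) = 0x89; 0x05 ⊕ 0x89 = 0x8C.
P3: E(K, 0x05) = 0xA4; 0xE4 ⊕ 0xA4 = 0x40.
P4: E(K, 0xE4) = 0x43; 0xB5 ⊕ 0x43 = 0xF6.
Blocks that differ from the original plaintext: P1, P2.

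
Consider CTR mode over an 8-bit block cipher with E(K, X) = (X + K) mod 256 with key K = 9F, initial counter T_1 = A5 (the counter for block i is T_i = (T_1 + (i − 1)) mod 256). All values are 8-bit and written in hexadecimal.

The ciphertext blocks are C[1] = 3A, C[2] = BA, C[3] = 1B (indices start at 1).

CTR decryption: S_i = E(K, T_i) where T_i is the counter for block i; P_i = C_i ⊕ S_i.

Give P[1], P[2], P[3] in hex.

P[1] = 7E, P[2] = FF, P[3] = 5D

P[1]: T = A5, S = E(K, T) = 44; 3A ⊕ 44 = 7E.
P[2]: T = A6, S = E(K, T) = 45; BA ⊕ 45 = FF.
P[3]: T = A7, S = E(K, T) = 46; 1B ⊕ 46 = 5D.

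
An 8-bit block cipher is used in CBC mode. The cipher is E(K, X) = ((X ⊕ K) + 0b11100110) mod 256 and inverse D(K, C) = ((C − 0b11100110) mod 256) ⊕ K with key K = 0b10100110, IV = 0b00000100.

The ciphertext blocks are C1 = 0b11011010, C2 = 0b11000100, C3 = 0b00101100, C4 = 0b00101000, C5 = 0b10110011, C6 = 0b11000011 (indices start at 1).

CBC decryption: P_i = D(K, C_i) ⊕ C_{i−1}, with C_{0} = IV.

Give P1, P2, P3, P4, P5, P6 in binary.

P1: D(K, 0b11011010) = 0b01010010; 0b01010010 ⊕ 0b00000100 = 0b01010110.
P2: D(K, 0b11000100) = 0b01111000; 0b01111000 ⊕ 0b11011010 = 0b10100010.
P3: D(K, 0b00101100) = 0b11100000; 0b11100000 ⊕ 0b11000100 = 0b00100100.
P4: D(K, 0b00101000) = 0b11100100; 0b11100100 ⊕ 0b00101100 = 0b11001000.
P5: D(K, 0b10110011) = 0b01101011; 0b01101011 ⊕ 0b00101000 = 0b01000011.
P6: D(K, 0b11000011) = 0b01111011; 0b01111011 ⊕ 0b10110011 = 0b11001000.

P1 = 0b01010110, P2 = 0b10100010, P3 = 0b00100100, P4 = 0b11001000, P5 = 0b01000011, P6 = 0b11001000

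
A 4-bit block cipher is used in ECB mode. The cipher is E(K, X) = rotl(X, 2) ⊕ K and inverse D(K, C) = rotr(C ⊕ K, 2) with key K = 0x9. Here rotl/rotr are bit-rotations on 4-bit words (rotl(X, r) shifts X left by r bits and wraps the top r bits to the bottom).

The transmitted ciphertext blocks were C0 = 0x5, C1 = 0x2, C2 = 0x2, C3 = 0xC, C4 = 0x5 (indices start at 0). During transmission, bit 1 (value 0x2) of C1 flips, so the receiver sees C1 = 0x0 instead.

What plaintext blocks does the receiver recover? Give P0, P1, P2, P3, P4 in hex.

ECB decryption: P_i = D(K, C_i).
Only C1 changed, to 0x0. In ECB, a change in C_i affects only P_i. Decrypting the received ciphertext:
P0: D(K, 0x5) = 0x3.
P1: D(K, 0x0) = 0x6.
P2: D(K, 0x2) = 0xE.
P3: D(K, 0xC) = 0x5.
P4: D(K, 0x5) = 0x3.
Blocks that differ from the original plaintext: P1.

P0 = 0x3, P1 = 0x6, P2 = 0xE, P3 = 0x5, P4 = 0x3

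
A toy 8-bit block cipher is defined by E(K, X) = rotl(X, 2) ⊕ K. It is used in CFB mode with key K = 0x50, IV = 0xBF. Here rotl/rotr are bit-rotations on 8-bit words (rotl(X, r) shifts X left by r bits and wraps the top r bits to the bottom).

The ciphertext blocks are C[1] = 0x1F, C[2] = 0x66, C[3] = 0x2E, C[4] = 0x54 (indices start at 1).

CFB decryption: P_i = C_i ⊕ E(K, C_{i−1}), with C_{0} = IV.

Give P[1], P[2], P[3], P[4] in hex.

P[1]: E(K, 0xBF) = 0xAE; 0x1F ⊕ 0xAE = 0xB1.
P[2]: E(K, 0x1F) = 0x2C; 0x66 ⊕ 0x2C = 0x4A.
P[3]: E(K, 0x66) = 0xC9; 0x2E ⊕ 0xC9 = 0xE7.
P[4]: E(K, 0x2E) = 0xE8; 0x54 ⊕ 0xE8 = 0xBC.

P[1] = 0xB1, P[2] = 0x4A, P[3] = 0xE7, P[4] = 0xBC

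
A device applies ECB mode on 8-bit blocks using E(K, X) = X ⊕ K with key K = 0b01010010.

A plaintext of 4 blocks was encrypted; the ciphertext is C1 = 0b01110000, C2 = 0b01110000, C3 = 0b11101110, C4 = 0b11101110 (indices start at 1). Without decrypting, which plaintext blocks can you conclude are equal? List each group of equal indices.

ECB encrypts each block independently with the same key, so equal ciphertext blocks imply equal plaintext blocks.
C1 = C2 = 0b01110000, so P1 = P2.
C3 = C4 = 0b11101110, so P3 = P4.

P1 = P2; P3 = P4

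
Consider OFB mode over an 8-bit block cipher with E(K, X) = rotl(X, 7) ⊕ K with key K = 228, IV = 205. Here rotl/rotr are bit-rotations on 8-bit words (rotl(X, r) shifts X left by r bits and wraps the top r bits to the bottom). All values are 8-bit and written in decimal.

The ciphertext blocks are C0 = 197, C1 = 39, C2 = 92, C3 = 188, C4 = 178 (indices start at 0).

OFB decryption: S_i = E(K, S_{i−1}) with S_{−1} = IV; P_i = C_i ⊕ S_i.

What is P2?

P0: S = E(K, 205) = 2; 197 ⊕ 2 = 199.
P1: S = E(K, 2) = 229; 39 ⊕ 229 = 194.
P2: S = E(K, 229) = 22; 92 ⊕ 22 = 74.

P2 = 74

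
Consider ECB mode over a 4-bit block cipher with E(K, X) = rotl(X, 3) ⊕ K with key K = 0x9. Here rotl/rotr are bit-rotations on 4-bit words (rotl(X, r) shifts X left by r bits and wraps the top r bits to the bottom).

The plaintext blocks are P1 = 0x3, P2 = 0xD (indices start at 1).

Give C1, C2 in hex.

ECB encryption: C_i = E(K, P_i).
C1: E(K, 0x3) = 0x0.
C2: E(K, 0xD) = 0x7.

C1 = 0x0, C2 = 0x7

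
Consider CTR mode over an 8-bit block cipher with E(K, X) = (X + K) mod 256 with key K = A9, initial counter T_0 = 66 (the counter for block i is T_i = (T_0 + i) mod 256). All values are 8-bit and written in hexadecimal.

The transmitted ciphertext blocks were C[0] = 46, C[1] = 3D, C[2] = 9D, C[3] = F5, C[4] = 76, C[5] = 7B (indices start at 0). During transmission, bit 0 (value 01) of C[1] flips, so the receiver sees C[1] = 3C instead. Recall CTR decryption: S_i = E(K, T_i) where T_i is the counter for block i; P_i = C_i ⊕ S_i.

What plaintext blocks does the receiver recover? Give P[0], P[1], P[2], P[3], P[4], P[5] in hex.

P[0] = 49, P[1] = 2C, P[2] = 8C, P[3] = E7, P[4] = 65, P[5] = 6F

Only C[1] changed, to 3C. In CTR, a change in C_i flips the same bit in P_i only; the keystream is unaffected. Decrypting the received ciphertext:
P[0]: T = 66, S = E(K, T) = 0F; 46 ⊕ 0F = 49.
P[1]: T = 67, S = E(K, T) = 10; 3C ⊕ 10 = 2C.
P[2]: T = 68, S = E(K, T) = 11; 9D ⊕ 11 = 8C.
P[3]: T = 69, S = E(K, T) = 12; F5 ⊕ 12 = E7.
P[4]: T = 6A, S = E(K, T) = 13; 76 ⊕ 13 = 65.
P[5]: T = 6B, S = E(K, T) = 14; 7B ⊕ 14 = 6F.
Blocks that differ from the original plaintext: P[1].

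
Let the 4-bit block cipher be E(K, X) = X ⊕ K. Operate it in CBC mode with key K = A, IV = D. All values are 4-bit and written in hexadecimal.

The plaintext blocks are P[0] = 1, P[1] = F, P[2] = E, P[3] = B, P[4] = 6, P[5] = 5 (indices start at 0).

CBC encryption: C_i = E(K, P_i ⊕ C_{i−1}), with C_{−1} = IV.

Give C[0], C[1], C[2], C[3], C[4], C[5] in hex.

C[0] = 6, C[1] = 3, C[2] = 7, C[3] = 6, C[4] = A, C[5] = 5

C[0]: P[0] ⊕ D = C; E(K, C) = 6.
C[1]: P[1] ⊕ 6 = 9; E(K, 9) = 3.
C[2]: P[2] ⊕ 3 = D; E(K, D) = 7.
C[3]: P[3] ⊕ 7 = C; E(K, C) = 6.
C[4]: P[4] ⊕ 6 = 0; E(K, 0) = A.
C[5]: P[5] ⊕ A = F; E(K, F) = 5.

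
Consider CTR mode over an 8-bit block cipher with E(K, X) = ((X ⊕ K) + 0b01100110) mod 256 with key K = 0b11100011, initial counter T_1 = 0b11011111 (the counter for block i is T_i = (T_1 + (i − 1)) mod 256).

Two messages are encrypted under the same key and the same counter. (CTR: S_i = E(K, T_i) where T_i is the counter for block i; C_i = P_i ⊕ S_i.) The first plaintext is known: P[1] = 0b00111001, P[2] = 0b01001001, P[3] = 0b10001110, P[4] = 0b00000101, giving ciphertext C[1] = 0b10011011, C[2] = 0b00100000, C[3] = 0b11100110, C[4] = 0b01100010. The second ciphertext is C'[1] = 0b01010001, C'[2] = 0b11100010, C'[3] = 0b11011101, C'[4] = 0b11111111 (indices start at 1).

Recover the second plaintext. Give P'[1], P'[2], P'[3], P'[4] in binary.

In CTR with a reused counter, both messages share the same keystream S_i, so C_i ⊕ C'_i = P_i ⊕ P'_i and thus P'_i = P_i ⊕ C_i ⊕ C'_i.
P'[1]: 0b00111001 ⊕ 0b10011011 ⊕ 0b01010001 = 0b11110011.
P'[2]: 0b01001001 ⊕ 0b00100000 ⊕ 0b11100010 = 0b10001011.
P'[3]: 0b10001110 ⊕ 0b11100110 ⊕ 0b11011101 = 0b10110101.
P'[4]: 0b00000101 ⊕ 0b01100010 ⊕ 0b11111111 = 0b10011000.

P'[1] = 0b11110011, P'[2] = 0b10001011, P'[3] = 0b10110101, P'[4] = 0b10011000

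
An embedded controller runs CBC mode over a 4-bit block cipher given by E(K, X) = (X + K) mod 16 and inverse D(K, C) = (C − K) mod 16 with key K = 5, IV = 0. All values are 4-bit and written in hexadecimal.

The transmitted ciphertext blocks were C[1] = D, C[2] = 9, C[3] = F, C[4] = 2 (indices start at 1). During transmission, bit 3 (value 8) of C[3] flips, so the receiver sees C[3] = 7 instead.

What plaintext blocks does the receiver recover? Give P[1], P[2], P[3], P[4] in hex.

CBC decryption: P_i = D(K, C_i) ⊕ C_{i−1}, with C_{0} = IV.
Only C[3] changed, to 7. In CBC, a change in C_i garbles P_i and flips the same bit in P_{i+1}. Decrypting the received ciphertext:
P[1]: D(K, D) = 8; 8 ⊕ 0 = 8.
P[2]: D(K, 9) = 4; 4 ⊕ D = 9.
P[3]: D(K, 7) = 2; 2 ⊕ 9 = B.
P[4]: D(K, 2) = D; D ⊕ 7 = A.
Blocks that differ from the original plaintext: P[3], P[4].

P[1] = 8, P[2] = 9, P[3] = B, P[4] = A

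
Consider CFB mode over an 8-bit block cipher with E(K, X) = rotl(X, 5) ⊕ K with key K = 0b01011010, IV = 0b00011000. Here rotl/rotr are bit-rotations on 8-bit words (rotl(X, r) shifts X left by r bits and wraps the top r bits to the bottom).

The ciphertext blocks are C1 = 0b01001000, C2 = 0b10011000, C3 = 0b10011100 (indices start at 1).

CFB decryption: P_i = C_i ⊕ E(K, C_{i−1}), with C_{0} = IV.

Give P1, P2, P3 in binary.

P1 = 0b00010001, P2 = 0b11001011, P3 = 0b11010101

P1: E(K, 0b00011000) = 0b01011001; 0b01001000 ⊕ 0b01011001 = 0b00010001.
P2: E(K, 0b01001000) = 0b01010011; 0b10011000 ⊕ 0b01010011 = 0b11001011.
P3: E(K, 0b10011000) = 0b01001001; 0b10011100 ⊕ 0b01001001 = 0b11010101.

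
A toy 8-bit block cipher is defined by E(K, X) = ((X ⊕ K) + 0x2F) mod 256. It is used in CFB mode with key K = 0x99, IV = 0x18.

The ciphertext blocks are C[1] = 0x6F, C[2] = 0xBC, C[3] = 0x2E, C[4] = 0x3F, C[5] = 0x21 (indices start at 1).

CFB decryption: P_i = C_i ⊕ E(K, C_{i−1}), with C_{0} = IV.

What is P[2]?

P[2]: E(K, 0x6F) = 0x25; 0xBC ⊕ 0x25 = 0x99.

P[2] = 0x99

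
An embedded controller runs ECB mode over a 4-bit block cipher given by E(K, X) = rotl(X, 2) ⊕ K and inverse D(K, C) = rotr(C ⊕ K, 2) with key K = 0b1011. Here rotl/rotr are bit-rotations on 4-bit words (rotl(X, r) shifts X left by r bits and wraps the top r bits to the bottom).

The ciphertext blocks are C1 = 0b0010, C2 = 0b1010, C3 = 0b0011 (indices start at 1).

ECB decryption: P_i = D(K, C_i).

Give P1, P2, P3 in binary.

P1 = 0b0110, P2 = 0b0100, P3 = 0b0010

P1: D(K, 0b0010) = 0b0110.
P2: D(K, 0b1010) = 0b0100.
P3: D(K, 0b0011) = 0b0010.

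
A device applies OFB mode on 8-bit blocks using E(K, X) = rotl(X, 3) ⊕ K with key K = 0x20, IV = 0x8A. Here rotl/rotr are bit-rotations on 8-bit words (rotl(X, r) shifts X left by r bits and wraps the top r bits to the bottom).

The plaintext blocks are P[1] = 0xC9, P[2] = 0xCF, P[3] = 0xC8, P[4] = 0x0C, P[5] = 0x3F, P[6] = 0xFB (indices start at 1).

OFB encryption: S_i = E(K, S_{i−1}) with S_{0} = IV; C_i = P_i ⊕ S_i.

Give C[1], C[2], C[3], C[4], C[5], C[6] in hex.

C[1] = 0xBD, C[2] = 0x4C, C[3] = 0xF4, C[4] = 0xCD, C[5] = 0x11, C[6] = 0xAA

C[1]: S = E(K, 0x8A) = 0x74; 0xC9 ⊕ 0x74 = 0xBD.
C[2]: S = E(K, 0x74) = 0x83; 0xCF ⊕ 0x83 = 0x4C.
C[3]: S = E(K, 0x83) = 0x3C; 0xC8 ⊕ 0x3C = 0xF4.
C[4]: S = E(K, 0x3C) = 0xC1; 0x0C ⊕ 0xC1 = 0xCD.
C[5]: S = E(K, 0xC1) = 0x2E; 0x3F ⊕ 0x2E = 0x11.
C[6]: S = E(K, 0x2E) = 0x51; 0xFB ⊕ 0x51 = 0xAA.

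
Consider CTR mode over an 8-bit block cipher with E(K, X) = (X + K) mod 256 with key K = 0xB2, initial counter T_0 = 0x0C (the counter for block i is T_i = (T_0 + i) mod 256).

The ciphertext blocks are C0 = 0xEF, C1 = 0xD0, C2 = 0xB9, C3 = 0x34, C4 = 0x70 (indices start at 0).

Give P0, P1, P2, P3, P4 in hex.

P0 = 0x51, P1 = 0x6F, P2 = 0x79, P3 = 0xF5, P4 = 0xB2

CTR decryption: S_i = E(K, T_i) where T_i is the counter for block i; P_i = C_i ⊕ S_i.
P0: T = 0x0C, S = E(K, T) = 0xBE; 0xEF ⊕ 0xBE = 0x51.
P1: T = 0x0D, S = E(K, T) = 0xBF; 0xD0 ⊕ 0xBF = 0x6F.
P2: T = 0x0E, S = E(K, T) = 0xC0; 0xB9 ⊕ 0xC0 = 0x79.
P3: T = 0x0F, S = E(K, T) = 0xC1; 0x34 ⊕ 0xC1 = 0xF5.
P4: T = 0x10, S = E(K, T) = 0xC2; 0x70 ⊕ 0xC2 = 0xB2.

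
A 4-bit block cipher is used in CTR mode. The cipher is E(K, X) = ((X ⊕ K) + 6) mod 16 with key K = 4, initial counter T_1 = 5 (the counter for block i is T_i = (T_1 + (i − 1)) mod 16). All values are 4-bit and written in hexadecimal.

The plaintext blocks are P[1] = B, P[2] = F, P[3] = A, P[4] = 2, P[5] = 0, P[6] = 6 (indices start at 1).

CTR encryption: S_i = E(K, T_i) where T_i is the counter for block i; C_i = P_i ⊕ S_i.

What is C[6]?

C[1]: T = 5, S = E(K, T) = 7; B ⊕ 7 = C.
C[2]: T = 6, S = E(K, T) = 8; F ⊕ 8 = 7.
C[3]: T = 7, S = E(K, T) = 9; A ⊕ 9 = 3.
C[4]: T = 8, S = E(K, T) = 2; 2 ⊕ 2 = 0.
C[5]: T = 9, S = E(K, T) = 3; 0 ⊕ 3 = 3.
C[6]: T = A, S = E(K, T) = 4; 6 ⊕ 4 = 2.

C[6] = 2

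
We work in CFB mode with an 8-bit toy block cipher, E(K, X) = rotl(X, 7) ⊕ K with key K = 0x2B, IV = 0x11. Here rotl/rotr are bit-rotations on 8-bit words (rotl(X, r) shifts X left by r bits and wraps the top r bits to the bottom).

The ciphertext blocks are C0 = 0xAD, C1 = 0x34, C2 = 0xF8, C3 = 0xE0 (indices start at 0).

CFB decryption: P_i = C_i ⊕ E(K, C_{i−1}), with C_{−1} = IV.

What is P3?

P3 = 0xB7

P3: E(K, 0xF8) = 0x57; 0xE0 ⊕ 0x57 = 0xB7.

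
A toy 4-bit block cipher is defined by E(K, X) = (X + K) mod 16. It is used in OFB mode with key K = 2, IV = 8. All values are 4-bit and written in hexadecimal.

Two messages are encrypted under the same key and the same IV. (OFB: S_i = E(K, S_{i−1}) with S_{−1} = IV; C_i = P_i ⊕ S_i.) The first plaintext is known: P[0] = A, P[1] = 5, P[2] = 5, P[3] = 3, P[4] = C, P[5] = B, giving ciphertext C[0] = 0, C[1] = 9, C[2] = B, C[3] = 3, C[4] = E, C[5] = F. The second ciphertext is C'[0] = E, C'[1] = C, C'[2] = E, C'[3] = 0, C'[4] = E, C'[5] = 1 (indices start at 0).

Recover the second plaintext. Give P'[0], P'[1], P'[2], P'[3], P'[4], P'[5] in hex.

In OFB with a reused IV, both messages share the same keystream S_i, so C_i ⊕ C'_i = P_i ⊕ P'_i and thus P'_i = P_i ⊕ C_i ⊕ C'_i.
P'[0]: A ⊕ 0 ⊕ E = 4.
P'[1]: 5 ⊕ 9 ⊕ C = 0.
P'[2]: 5 ⊕ B ⊕ E = 0.
P'[3]: 3 ⊕ 3 ⊕ 0 = 0.
P'[4]: C ⊕ E ⊕ E = C.
P'[5]: B ⊕ F ⊕ 1 = 5.

P'[0] = 4, P'[1] = 0, P'[2] = 0, P'[3] = 0, P'[4] = C, P'[5] = 5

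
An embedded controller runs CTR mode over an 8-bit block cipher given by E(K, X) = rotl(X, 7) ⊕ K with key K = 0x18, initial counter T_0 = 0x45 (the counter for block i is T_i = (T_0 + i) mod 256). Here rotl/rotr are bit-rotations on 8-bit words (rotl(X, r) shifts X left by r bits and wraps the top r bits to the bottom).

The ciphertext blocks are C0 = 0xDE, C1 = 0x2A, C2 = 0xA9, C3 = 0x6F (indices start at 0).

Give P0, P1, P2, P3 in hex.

P0 = 0x64, P1 = 0x11, P2 = 0x12, P3 = 0x53

CTR decryption: S_i = E(K, T_i) where T_i is the counter for block i; P_i = C_i ⊕ S_i.
P0: T = 0x45, S = E(K, T) = 0xBA; 0xDE ⊕ 0xBA = 0x64.
P1: T = 0x46, S = E(K, T) = 0x3B; 0x2A ⊕ 0x3B = 0x11.
P2: T = 0x47, S = E(K, T) = 0xBB; 0xA9 ⊕ 0xBB = 0x12.
P3: T = 0x48, S = E(K, T) = 0x3C; 0x6F ⊕ 0x3C = 0x53.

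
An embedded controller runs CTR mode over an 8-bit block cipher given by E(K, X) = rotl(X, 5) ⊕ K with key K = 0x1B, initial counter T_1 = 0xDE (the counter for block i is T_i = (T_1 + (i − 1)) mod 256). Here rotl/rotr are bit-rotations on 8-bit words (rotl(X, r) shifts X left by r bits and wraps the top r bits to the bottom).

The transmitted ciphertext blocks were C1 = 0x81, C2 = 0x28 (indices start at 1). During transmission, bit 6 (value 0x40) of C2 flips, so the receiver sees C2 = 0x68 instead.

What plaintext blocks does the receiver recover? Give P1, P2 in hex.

P1 = 0x41, P2 = 0x88

CTR decryption: S_i = E(K, T_i) where T_i is the counter for block i; P_i = C_i ⊕ S_i.
Only C2 changed, to 0x68. In CTR, a change in C_i flips the same bit in P_i only; the keystream is unaffected. Decrypting the received ciphertext:
P1: T = 0xDE, S = E(K, T) = 0xC0; 0x81 ⊕ 0xC0 = 0x41.
P2: T = 0xDF, S = E(K, T) = 0xE0; 0x68 ⊕ 0xE0 = 0x88.
Blocks that differ from the original plaintext: P2.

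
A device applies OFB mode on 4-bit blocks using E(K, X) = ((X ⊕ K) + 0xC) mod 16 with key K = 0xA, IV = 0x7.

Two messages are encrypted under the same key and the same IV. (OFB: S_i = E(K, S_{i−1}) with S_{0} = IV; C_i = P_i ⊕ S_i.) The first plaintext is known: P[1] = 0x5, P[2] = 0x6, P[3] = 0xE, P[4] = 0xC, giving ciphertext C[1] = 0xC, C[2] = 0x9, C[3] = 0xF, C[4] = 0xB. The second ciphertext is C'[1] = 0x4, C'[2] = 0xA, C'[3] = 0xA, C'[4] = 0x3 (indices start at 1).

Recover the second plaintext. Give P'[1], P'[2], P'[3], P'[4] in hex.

P'[1] = 0xD, P'[2] = 0x5, P'[3] = 0xB, P'[4] = 0x4

In OFB with a reused IV, both messages share the same keystream S_i, so C_i ⊕ C'_i = P_i ⊕ P'_i and thus P'_i = P_i ⊕ C_i ⊕ C'_i.
P'[1]: 0x5 ⊕ 0xC ⊕ 0x4 = 0xD.
P'[2]: 0x6 ⊕ 0x9 ⊕ 0xA = 0x5.
P'[3]: 0xE ⊕ 0xF ⊕ 0xA = 0xB.
P'[4]: 0xC ⊕ 0xB ⊕ 0x3 = 0x4.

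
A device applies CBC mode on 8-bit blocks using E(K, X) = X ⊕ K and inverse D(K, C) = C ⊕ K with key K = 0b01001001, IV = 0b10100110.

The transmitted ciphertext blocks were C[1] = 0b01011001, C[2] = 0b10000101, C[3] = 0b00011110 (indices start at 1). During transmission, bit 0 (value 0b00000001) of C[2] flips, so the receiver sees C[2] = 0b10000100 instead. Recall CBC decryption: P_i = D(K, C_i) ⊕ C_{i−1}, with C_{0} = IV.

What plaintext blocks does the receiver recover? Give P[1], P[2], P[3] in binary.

Only C[2] changed, to 0b10000100. In CBC, a change in C_i garbles P_i and flips the same bit in P_{i+1}. Decrypting the received ciphertext:
P[1]: D(K, 0b01011001) = 0b00010000; 0b00010000 ⊕ 0b10100110 = 0b10110110.
P[2]: D(K, 0b10000100) = 0b11001101; 0b11001101 ⊕ 0b01011001 = 0b10010100.
P[3]: D(K, 0b00011110) = 0b01010111; 0b01010111 ⊕ 0b10000100 = 0b11010011.
Blocks that differ from the original plaintext: P[2], P[3].

P[1] = 0b10110110, P[2] = 0b10010100, P[3] = 0b11010011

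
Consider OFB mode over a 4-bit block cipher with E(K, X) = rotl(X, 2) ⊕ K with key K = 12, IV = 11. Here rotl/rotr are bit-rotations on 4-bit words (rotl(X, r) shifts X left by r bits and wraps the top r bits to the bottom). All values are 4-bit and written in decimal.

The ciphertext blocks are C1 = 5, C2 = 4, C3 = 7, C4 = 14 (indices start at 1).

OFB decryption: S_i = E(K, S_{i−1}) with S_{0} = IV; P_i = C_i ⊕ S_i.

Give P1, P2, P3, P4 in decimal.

P1: S = E(K, 11) = 2; 5 ⊕ 2 = 7.
P2: S = E(K, 2) = 4; 4 ⊕ 4 = 0.
P3: S = E(K, 4) = 13; 7 ⊕ 13 = 10.
P4: S = E(K, 13) = 11; 14 ⊕ 11 = 5.

P1 = 7, P2 = 0, P3 = 10, P4 = 5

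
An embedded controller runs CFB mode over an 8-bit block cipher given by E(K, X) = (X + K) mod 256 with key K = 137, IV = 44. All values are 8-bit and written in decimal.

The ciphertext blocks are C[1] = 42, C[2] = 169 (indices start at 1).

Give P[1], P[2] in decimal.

P[1] = 159, P[2] = 26

CFB decryption: P_i = C_i ⊕ E(K, C_{i−1}), with C_{0} = IV.
P[1]: E(K, 44) = 181; 42 ⊕ 181 = 159.
P[2]: E(K, 42) = 179; 169 ⊕ 179 = 26.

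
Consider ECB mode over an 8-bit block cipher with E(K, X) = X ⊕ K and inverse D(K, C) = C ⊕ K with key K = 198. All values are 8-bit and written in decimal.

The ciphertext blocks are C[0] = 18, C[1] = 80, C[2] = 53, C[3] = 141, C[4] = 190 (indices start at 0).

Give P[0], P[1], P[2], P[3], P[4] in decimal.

ECB decryption: P_i = D(K, C_i).
P[0]: D(K, 18) = 212.
P[1]: D(K, 80) = 150.
P[2]: D(K, 53) = 243.
P[3]: D(K, 141) = 75.
P[4]: D(K, 190) = 120.

P[0] = 212, P[1] = 150, P[2] = 243, P[3] = 75, P[4] = 120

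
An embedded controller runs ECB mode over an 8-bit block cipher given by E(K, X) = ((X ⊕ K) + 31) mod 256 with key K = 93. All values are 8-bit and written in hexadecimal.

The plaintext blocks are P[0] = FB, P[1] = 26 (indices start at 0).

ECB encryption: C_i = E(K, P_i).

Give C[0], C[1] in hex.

C[0]: E(K, FB) = 99.
C[1]: E(K, 26) = E6.

C[0] = 99, C[1] = E6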